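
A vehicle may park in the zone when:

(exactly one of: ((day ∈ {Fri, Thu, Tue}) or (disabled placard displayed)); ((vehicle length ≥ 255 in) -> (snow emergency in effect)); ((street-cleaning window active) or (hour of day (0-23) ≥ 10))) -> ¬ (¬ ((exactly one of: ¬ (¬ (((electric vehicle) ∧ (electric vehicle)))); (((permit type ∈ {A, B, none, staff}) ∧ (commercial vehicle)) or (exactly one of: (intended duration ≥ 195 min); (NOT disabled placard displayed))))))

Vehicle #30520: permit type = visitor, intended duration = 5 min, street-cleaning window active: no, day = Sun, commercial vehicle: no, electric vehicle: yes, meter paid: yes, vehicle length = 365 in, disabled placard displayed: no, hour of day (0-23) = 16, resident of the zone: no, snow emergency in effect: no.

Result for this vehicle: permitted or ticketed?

Ticketed

Atomic conditions:
  day ∈ {Fri, Thu, Tue}: Sun is not in the set → false
  disabled placard displayed: no → false
  vehicle length ≥ 255 in: 365 ≥ 255 is true
  snow emergency in effect: no → false
  street-cleaning window active: no → false
  hour of day (0-23) ≥ 10: 16 ≥ 10 is true
  electric vehicle: yes → true
  permit type ∈ {A, B, none, staff}: visitor is not in the set → false
  commercial vehicle: no → false
  intended duration ≥ 195 min: 5 ≥ 195 is false
  NOT disabled placard displayed: no → true
Combine:
[1.1] false OR false = false
[1.2] true → false = false
[1.3] false OR true = true
[1] exactly-one(false, false, true) = true
[2.1.1.1.1.1] true AND true = true
[2.1.1.1.1] NOT true = false
[2.1.1.1] NOT false = true
[2.1.1.2.1] false AND false = false
[2.1.1.2.2] exactly-one(false, true) = true
[2.1.1.2] false OR true = true
[2.1.1] exactly-one(true, true) = false
[2.1] NOT false = true
[2] NOT true = false
[root] true → false = false
Overall: false → ticketed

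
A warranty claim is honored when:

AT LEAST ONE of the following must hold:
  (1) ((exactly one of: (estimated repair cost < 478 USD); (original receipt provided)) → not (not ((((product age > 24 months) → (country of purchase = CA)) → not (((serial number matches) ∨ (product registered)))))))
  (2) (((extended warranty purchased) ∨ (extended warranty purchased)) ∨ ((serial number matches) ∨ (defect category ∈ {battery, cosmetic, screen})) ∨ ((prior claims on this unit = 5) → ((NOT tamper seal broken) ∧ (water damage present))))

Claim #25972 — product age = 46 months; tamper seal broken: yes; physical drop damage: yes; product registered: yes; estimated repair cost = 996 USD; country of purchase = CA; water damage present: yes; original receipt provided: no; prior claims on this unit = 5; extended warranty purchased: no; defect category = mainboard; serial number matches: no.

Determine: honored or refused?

Honored

Atomic conditions:
  estimated repair cost < 478 USD: 996 < 478 is false
  original receipt provided: no → false
  product age > 24 months: 46 > 24 is true
  country of purchase = CA: CA == CA is true
  serial number matches: no → false
  product registered: yes → true
  extended warranty purchased: no → false
  defect category ∈ {battery, cosmetic, screen}: mainboard is not in the set → false
  prior claims on this unit = 5: 5 == 5 is true
  NOT tamper seal broken: yes → false
  water damage present: yes → true
Combine:
[1.1] exactly-one(false, false) = false
[1.2.1.1.1] true → true = true
[1.2.1.1.2.1] false OR true = true
[1.2.1.1.2] NOT true = false
[1.2.1.1] true → false = false
[1.2.1] NOT false = true
[1.2] NOT true = false
[1] false → false (antecedent false ⇒ implication holds) = true
[2.1] false OR false = false
[2.2] false OR false = false
[2.3.2] false AND true = false
[2.3] true → false = false
[2] false OR false OR false = false
[root] true OR false = true
Overall: true → honored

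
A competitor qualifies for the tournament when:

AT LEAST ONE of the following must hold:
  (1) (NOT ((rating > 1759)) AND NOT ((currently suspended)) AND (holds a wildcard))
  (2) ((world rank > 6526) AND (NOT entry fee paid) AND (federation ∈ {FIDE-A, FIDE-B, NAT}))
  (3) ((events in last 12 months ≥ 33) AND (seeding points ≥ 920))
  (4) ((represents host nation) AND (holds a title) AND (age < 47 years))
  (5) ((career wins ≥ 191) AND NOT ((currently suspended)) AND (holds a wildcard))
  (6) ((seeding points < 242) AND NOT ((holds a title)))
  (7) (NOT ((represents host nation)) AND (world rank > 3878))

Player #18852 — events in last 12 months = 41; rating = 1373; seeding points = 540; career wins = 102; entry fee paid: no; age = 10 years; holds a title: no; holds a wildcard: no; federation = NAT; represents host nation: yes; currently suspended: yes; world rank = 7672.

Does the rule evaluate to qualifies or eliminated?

Atomic conditions:
  rating > 1759: 1373 > 1759 is false
  currently suspended: yes → true
  holds a wildcard: no → false
  world rank > 6526: 7672 > 6526 is true
  NOT entry fee paid: no → true
  federation ∈ {FIDE-A, FIDE-B, NAT}: NAT is in the set → true
  events in last 12 months ≥ 33: 41 ≥ 33 is true
  seeding points ≥ 920: 540 ≥ 920 is false
  represents host nation: yes → true
  holds a title: no → false
  age < 47 years: 10 < 47 is true
  career wins ≥ 191: 102 ≥ 191 is false
  seeding points < 242: 540 < 242 is false
  world rank > 3878: 7672 > 3878 is true
Combine:
[1.1] NOT false = true
[1.2] NOT true = false
[1] true AND false AND false = false
[2] true AND true AND true = true
[3] true AND false = false
[4] true AND false AND true = false
[5.2] NOT true = false
[5] false AND false AND false = false
[6.2] NOT false = true
[6] false AND true = false
[7.1] NOT true = false
[7] false AND true = false
[root] false OR true OR false OR false OR false OR false OR false = true
Overall: true → qualifies

Qualifies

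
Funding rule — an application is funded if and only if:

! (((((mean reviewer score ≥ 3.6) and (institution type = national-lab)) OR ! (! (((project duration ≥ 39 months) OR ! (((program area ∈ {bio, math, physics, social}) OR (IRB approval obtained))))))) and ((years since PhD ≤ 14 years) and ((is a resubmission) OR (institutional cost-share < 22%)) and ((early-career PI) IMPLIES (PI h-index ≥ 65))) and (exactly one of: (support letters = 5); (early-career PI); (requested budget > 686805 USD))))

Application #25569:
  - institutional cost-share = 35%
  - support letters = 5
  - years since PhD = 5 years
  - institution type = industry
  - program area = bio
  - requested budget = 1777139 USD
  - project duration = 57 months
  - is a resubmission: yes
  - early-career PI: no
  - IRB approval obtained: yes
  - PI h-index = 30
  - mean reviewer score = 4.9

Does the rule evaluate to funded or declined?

Atomic conditions:
  mean reviewer score ≥ 3.6: 4.9 ≥ 3.6 is true
  institution type = national-lab: industry == national-lab is false
  project duration ≥ 39 months: 57 ≥ 39 is true
  program area ∈ {bio, math, physics, social}: bio is in the set → true
  IRB approval obtained: yes → true
  years since PhD ≤ 14 years: 5 ≤ 14 is true
  is a resubmission: yes → true
  institutional cost-share < 22%: 35 < 22 is false
  early-career PI: no → false
  PI h-index ≥ 65: 30 ≥ 65 is false
  support letters = 5: 5 == 5 is true
  requested budget > 686805 USD: 1777139 > 686805 is true
Combine:
[1.1.1] true AND false = false
[1.1.2.1.1.2.1] true OR true = true
[1.1.2.1.1.2] NOT true = false
[1.1.2.1.1] true OR false = true
[1.1.2.1] NOT true = false
[1.1.2] NOT false = true
[1.1] false OR true = true
[1.2.2] true OR false = true
[1.2.3] false → false (antecedent false ⇒ implication holds) = true
[1.2] true AND true AND true = true
[1.3] exactly-one(true, false, true) = false
[1] true AND true AND false = false
[root] NOT false = true
Overall: true → funded

Funded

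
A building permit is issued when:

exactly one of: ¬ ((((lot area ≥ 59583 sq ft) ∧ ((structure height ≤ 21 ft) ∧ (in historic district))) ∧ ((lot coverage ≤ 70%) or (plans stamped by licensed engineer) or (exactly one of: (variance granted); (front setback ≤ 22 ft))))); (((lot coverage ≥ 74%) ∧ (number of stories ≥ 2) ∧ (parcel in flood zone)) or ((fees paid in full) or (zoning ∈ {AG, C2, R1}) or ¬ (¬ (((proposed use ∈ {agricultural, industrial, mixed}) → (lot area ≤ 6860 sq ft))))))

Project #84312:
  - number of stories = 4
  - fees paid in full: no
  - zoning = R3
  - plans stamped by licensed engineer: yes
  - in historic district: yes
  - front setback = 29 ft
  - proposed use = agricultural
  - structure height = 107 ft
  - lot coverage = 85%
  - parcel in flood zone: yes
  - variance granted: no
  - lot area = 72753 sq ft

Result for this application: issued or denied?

Denied

Atomic conditions:
  lot area ≥ 59583 sq ft: 72753 ≥ 59583 is true
  structure height ≤ 21 ft: 107 ≤ 21 is false
  in historic district: yes → true
  lot coverage ≤ 70%: 85 ≤ 70 is false
  plans stamped by licensed engineer: yes → true
  variance granted: no → false
  front setback ≤ 22 ft: 29 ≤ 22 is false
  lot coverage ≥ 74%: 85 ≥ 74 is true
  number of stories ≥ 2: 4 ≥ 2 is true
  parcel in flood zone: yes → true
  fees paid in full: no → false
  zoning ∈ {AG, C2, R1}: R3 is not in the set → false
  proposed use ∈ {agricultural, industrial, mixed}: agricultural is in the set → true
  lot area ≤ 6860 sq ft: 72753 ≤ 6860 is false
Combine:
[1.1.1.2] false AND true = false
[1.1.1] true AND false = false
[1.1.2.3] exactly-one(false, false) = false
[1.1.2] false OR true OR false = true
[1.1] false AND true = false
[1] NOT false = true
[2.1] true AND true AND true = true
[2.2.3.1.1] true → false = false
[2.2.3.1] NOT false = true
[2.2.3] NOT true = false
[2.2] false OR false OR false = false
[2] true OR false = true
[root] exactly-one(true, true) = false
Overall: false → denied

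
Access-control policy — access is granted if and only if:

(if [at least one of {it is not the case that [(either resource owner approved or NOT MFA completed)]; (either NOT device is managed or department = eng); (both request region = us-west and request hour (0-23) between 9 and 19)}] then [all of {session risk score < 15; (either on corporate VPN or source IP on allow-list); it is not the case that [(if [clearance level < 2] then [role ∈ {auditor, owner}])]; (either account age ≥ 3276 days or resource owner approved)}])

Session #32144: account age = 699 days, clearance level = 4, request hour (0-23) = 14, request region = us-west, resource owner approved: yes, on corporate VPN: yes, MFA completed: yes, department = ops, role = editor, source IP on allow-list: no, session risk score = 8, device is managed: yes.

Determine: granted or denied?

Denied

Atomic conditions:
  resource owner approved: yes → true
  NOT MFA completed: yes → false
  NOT device is managed: yes → false
  department = eng: ops == eng is false
  request region = us-west: us-west == us-west is true
  request hour (0-23) between 9 and 19: 14 in [9, 19] is true
  session risk score < 15: 8 < 15 is true
  on corporate VPN: yes → true
  source IP on allow-list: no → false
  clearance level < 2: 4 < 2 is false
  role ∈ {auditor, owner}: editor is not in the set → false
  account age ≥ 3276 days: 699 ≥ 3276 is false
Combine:
[1.1.1] true OR false = true
[1.1] NOT true = false
[1.2] false OR false = false
[1.3] true AND true = true
[1] false OR false OR true = true
[2.2] true OR false = true
[2.3.1] false → false (antecedent false ⇒ implication holds) = true
[2.3] NOT true = false
[2.4] false OR true = true
[2] true AND true AND false AND true = false
[root] true → false = false
Overall: false → denied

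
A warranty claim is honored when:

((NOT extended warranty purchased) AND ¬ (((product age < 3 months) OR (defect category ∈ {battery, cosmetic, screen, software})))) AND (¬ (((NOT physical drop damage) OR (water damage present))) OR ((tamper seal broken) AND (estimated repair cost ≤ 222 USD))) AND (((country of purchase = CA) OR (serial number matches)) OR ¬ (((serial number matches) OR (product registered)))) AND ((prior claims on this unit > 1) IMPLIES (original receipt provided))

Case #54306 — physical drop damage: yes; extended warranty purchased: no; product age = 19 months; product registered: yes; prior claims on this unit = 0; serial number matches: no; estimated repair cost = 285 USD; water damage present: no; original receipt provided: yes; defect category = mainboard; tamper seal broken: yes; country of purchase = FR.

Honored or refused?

Refused

Atomic conditions:
  NOT extended warranty purchased: no → true
  product age < 3 months: 19 < 3 is false
  defect category ∈ {battery, cosmetic, screen, software}: mainboard is not in the set → false
  NOT physical drop damage: yes → false
  water damage present: no → false
  tamper seal broken: yes → true
  estimated repair cost ≤ 222 USD: 285 ≤ 222 is false
  country of purchase = CA: FR == CA is false
  serial number matches: no → false
  product registered: yes → true
  prior claims on this unit > 1: 0 > 1 is false
  original receipt provided: yes → true
Combine:
[1.2.1] false OR false = false
[1.2] NOT false = true
[1] true AND true = true
[2.1.1] false OR false = false
[2.1] NOT false = true
[2.2] true AND false = false
[2] true OR false = true
[3.1] false OR false = false
[3.2.1] false OR true = true
[3.2] NOT true = false
[3] false OR false = false
[4] false → true (antecedent false ⇒ implication holds) = true
[root] true AND true AND false AND true = false
Overall: false → refused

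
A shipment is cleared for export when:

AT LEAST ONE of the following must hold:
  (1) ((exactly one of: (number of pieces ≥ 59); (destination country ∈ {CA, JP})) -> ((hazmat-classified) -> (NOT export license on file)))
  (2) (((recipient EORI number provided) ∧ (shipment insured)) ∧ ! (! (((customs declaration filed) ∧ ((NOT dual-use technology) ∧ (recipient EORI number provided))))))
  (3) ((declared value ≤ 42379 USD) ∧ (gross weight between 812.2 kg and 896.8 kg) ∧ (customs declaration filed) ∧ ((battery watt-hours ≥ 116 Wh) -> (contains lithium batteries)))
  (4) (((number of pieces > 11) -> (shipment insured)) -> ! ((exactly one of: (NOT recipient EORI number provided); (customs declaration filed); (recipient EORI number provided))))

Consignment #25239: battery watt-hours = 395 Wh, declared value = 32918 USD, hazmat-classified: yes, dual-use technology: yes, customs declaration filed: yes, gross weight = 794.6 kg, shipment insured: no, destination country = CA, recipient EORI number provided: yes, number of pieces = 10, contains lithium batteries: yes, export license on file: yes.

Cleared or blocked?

Cleared

Atomic conditions:
  number of pieces ≥ 59: 10 ≥ 59 is false
  destination country ∈ {CA, JP}: CA is in the set → true
  hazmat-classified: yes → true
  NOT export license on file: yes → false
  recipient EORI number provided: yes → true
  shipment insured: no → false
  customs declaration filed: yes → true
  NOT dual-use technology: yes → false
  declared value ≤ 42379 USD: 32918 ≤ 42379 is true
  gross weight between 812.2 kg and 896.8 kg: 794.6 in [812.2, 896.8] is false
  battery watt-hours ≥ 116 Wh: 395 ≥ 116 is true
  contains lithium batteries: yes → true
  number of pieces > 11: 10 > 11 is false
  NOT recipient EORI number provided: yes → false
Combine:
[1.1] exactly-one(false, true) = true
[1.2] true → false = false
[1] true → false = false
[2.1] true AND false = false
[2.2.1.1.2] false AND true = false
[2.2.1.1] true AND false = false
[2.2.1] NOT false = true
[2.2] NOT true = false
[2] false AND false = false
[3.4] true → true = true
[3] true AND false AND true AND true = false
[4.1] false → false (antecedent false ⇒ implication holds) = true
[4.2.1] exactly-one(false, true, true) = false
[4.2] NOT false = true
[4] true → true = true
[root] false OR false OR false OR true = true
Overall: true → cleared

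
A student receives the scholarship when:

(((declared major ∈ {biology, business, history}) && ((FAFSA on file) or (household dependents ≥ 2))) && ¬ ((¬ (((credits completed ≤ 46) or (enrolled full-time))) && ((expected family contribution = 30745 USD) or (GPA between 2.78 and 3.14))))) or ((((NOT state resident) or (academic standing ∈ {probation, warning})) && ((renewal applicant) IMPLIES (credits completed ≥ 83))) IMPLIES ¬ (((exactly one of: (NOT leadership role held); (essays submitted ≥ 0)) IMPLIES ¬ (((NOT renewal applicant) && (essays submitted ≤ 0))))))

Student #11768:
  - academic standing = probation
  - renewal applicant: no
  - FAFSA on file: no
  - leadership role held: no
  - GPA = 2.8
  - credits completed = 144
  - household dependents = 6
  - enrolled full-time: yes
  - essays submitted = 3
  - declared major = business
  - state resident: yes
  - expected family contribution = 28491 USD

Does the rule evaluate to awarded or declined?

Atomic conditions:
  declared major ∈ {biology, business, history}: business is in the set → true
  FAFSA on file: no → false
  household dependents ≥ 2: 6 ≥ 2 is true
  credits completed ≤ 46: 144 ≤ 46 is false
  enrolled full-time: yes → true
  expected family contribution = 30745 USD: 28491 == 30745 is false
  GPA between 2.78 and 3.14: 2.8 in [2.78, 3.14] is true
  NOT state resident: yes → false
  academic standing ∈ {probation, warning}: probation is in the set → true
  renewal applicant: no → false
  credits completed ≥ 83: 144 ≥ 83 is true
  NOT leadership role held: no → true
  essays submitted ≥ 0: 3 ≥ 0 is true
  NOT renewal applicant: no → true
  essays submitted ≤ 0: 3 ≤ 0 is false
Combine:
[1.1.2] false OR true = true
[1.1] true AND true = true
[1.2.1.1.1] false OR true = true
[1.2.1.1] NOT true = false
[1.2.1.2] false OR true = true
[1.2.1] false AND true = false
[1.2] NOT false = true
[1] true AND true = true
[2.1.1] false OR true = true
[2.1.2] false → true (antecedent false ⇒ implication holds) = true
[2.1] true AND true = true
[2.2.1.1] exactly-one(true, true) = false
[2.2.1.2.1] true AND false = false
[2.2.1.2] NOT false = true
[2.2.1] false → true (antecedent false ⇒ implication holds) = true
[2.2] NOT true = false
[2] true → false = false
[root] true OR false = true
Overall: true → awarded

Awarded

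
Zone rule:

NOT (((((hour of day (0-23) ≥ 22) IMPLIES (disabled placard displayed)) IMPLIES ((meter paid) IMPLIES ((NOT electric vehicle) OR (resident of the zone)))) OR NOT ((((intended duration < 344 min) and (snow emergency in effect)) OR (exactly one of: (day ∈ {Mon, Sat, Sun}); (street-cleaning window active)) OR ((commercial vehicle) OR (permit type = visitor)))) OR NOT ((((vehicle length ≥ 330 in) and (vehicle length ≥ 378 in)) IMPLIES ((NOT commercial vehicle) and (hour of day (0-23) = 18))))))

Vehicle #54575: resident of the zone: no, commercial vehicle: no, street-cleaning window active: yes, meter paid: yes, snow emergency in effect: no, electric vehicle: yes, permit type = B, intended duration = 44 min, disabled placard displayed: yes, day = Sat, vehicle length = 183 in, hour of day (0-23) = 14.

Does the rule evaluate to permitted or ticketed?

Atomic conditions:
  hour of day (0-23) ≥ 22: 14 ≥ 22 is false
  disabled placard displayed: yes → true
  meter paid: yes → true
  NOT electric vehicle: yes → false
  resident of the zone: no → false
  intended duration < 344 min: 44 < 344 is true
  snow emergency in effect: no → false
  day ∈ {Mon, Sat, Sun}: Sat is in the set → true
  street-cleaning window active: yes → true
  commercial vehicle: no → false
  permit type = visitor: B == visitor is false
  vehicle length ≥ 330 in: 183 ≥ 330 is false
  vehicle length ≥ 378 in: 183 ≥ 378 is false
  NOT commercial vehicle: no → true
  hour of day (0-23) = 18: 14 == 18 is false
Combine:
[1.1.1] false → true (antecedent false ⇒ implication holds) = true
[1.1.2.2] false OR false = false
[1.1.2] true → false = false
[1.1] true → false = false
[1.2.1.1] true AND false = false
[1.2.1.2] exactly-one(true, true) = false
[1.2.1.3] false OR false = false
[1.2.1] false OR false OR false = false
[1.2] NOT false = true
[1.3.1.1] false AND false = false
[1.3.1.2] true AND false = false
[1.3.1] false → false (antecedent false ⇒ implication holds) = true
[1.3] NOT true = false
[1] false OR true OR false = true
[root] NOT true = false
Overall: false → ticketed

Ticketed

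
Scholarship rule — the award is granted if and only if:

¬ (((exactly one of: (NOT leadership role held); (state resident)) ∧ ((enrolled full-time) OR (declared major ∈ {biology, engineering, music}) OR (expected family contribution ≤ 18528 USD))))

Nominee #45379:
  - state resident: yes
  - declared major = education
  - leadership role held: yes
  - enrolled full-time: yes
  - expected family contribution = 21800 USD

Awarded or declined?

Declined

Atomic conditions:
  NOT leadership role held: yes → false
  state resident: yes → true
  enrolled full-time: yes → true
  declared major ∈ {biology, engineering, music}: education is not in the set → false
  expected family contribution ≤ 18528 USD: 21800 ≤ 18528 is false
Combine:
[1.1] exactly-one(false, true) = true
[1.2] true OR false OR false = true
[1] true AND true = true
[root] NOT true = false
Overall: false → declined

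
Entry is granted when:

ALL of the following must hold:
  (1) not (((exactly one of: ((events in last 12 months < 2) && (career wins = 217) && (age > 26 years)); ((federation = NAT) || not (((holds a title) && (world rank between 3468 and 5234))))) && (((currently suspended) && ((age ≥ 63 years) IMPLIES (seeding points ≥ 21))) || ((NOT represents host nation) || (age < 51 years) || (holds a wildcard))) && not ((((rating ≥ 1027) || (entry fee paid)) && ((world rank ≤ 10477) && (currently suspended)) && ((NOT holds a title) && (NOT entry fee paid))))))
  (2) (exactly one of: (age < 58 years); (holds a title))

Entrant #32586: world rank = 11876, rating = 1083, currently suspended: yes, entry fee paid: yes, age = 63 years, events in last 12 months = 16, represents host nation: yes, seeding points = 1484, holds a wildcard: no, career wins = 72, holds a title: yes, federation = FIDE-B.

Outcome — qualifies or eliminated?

Eliminated

Atomic conditions:
  events in last 12 months < 2: 16 < 2 is false
  career wins = 217: 72 == 217 is false
  age > 26 years: 63 > 26 is true
  federation = NAT: FIDE-B == NAT is false
  holds a title: yes → true
  world rank between 3468 and 5234: 11876 in [3468, 5234] is false
  currently suspended: yes → true
  age ≥ 63 years: 63 ≥ 63 is true
  seeding points ≥ 21: 1484 ≥ 21 is true
  NOT represents host nation: yes → false
  age < 51 years: 63 < 51 is false
  holds a wildcard: no → false
  rating ≥ 1027: 1083 ≥ 1027 is true
  entry fee paid: yes → true
  world rank ≤ 10477: 11876 ≤ 10477 is false
  NOT holds a title: yes → false
  NOT entry fee paid: yes → false
  age < 58 years: 63 < 58 is false
Combine:
[1.1.1.1] false AND false AND true = false
[1.1.1.2.2.1] true AND false = false
[1.1.1.2.2] NOT false = true
[1.1.1.2] false OR true = true
[1.1.1] exactly-one(false, true) = true
[1.1.2.1.2] true → true = true
[1.1.2.1] true AND true = true
[1.1.2.2] false OR false OR false = false
[1.1.2] true OR false = true
[1.1.3.1.1] true OR true = true
[1.1.3.1.2] false AND true = false
[1.1.3.1.3] false AND false = false
[1.1.3.1] true AND false AND false = false
[1.1.3] NOT false = true
[1.1] true AND true AND true = true
[1] NOT true = false
[2] exactly-one(false, true) = true
[root] false AND true = false
Overall: false → eliminated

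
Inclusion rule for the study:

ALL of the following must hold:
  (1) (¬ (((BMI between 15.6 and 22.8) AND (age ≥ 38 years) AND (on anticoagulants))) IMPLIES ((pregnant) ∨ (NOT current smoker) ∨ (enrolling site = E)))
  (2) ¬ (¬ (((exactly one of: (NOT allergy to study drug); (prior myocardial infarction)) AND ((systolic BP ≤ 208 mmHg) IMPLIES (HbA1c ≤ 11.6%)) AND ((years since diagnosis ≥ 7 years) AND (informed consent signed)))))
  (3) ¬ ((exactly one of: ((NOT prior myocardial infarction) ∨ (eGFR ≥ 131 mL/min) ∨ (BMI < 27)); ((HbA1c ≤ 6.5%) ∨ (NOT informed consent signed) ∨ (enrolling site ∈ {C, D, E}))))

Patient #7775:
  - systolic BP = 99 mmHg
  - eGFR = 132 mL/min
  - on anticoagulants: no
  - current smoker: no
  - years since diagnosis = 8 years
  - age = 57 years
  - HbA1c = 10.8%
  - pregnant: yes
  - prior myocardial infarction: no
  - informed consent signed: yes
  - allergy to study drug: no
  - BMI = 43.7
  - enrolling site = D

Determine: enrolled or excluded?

Atomic conditions:
  BMI between 15.6 and 22.8: 43.7 in [15.6, 22.8] is false
  age ≥ 38 years: 57 ≥ 38 is true
  on anticoagulants: no → false
  pregnant: yes → true
  NOT current smoker: no → true
  enrolling site = E: D == E is false
  NOT allergy to study drug: no → true
  prior myocardial infarction: no → false
  systolic BP ≤ 208 mmHg: 99 ≤ 208 is true
  HbA1c ≤ 11.6%: 10.8 ≤ 11.6 is true
  years since diagnosis ≥ 7 years: 8 ≥ 7 is true
  informed consent signed: yes → true
  NOT prior myocardial infarction: no → true
  eGFR ≥ 131 mL/min: 132 ≥ 131 is true
  BMI < 27: 43.7 < 27 is false
  HbA1c ≤ 6.5%: 10.8 ≤ 6.5 is false
  NOT informed consent signed: yes → false
  enrolling site ∈ {C, D, E}: D is in the set → true
Combine:
[1.1.1] false AND true AND false = false
[1.1] NOT false = true
[1.2] true OR true OR false = true
[1] true → true = true
[2.1.1.1] exactly-one(true, false) = true
[2.1.1.2] true → true = true
[2.1.1.3] true AND true = true
[2.1.1] true AND true AND true = true
[2.1] NOT true = false
[2] NOT false = true
[3.1.1] true OR true OR false = true
[3.1.2] false OR false OR true = true
[3.1] exactly-one(true, true) = false
[3] NOT false = true
[root] true AND true AND true = true
Overall: true → enrolled

Enrolled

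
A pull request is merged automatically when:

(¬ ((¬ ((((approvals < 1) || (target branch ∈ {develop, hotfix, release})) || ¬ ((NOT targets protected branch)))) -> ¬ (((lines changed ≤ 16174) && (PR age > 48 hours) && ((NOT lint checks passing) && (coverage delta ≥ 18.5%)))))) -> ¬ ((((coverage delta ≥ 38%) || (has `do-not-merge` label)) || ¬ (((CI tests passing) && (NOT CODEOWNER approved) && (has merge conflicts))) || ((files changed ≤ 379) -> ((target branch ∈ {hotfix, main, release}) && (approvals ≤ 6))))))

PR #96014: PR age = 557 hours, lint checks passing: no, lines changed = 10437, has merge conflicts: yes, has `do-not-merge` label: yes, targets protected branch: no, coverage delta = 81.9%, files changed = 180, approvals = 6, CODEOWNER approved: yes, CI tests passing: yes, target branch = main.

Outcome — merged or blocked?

Atomic conditions:
  approvals < 1: 6 < 1 is false
  target branch ∈ {develop, hotfix, release}: main is not in the set → false
  NOT targets protected branch: no → true
  lines changed ≤ 16174: 10437 ≤ 16174 is true
  PR age > 48 hours: 557 > 48 is true
  NOT lint checks passing: no → true
  coverage delta ≥ 18.5%: 81.9 ≥ 18.5 is true
  coverage delta ≥ 38%: 81.9 ≥ 38 is true
  has `do-not-merge` label: yes → true
  CI tests passing: yes → true
  NOT CODEOWNER approved: yes → false
  has merge conflicts: yes → true
  files changed ≤ 379: 180 ≤ 379 is true
  target branch ∈ {hotfix, main, release}: main is in the set → true
  approvals ≤ 6: 6 ≤ 6 is true
Combine:
[1.1.1.1.1] false OR false = false
[1.1.1.1.2] NOT true = false
[1.1.1.1] false OR false = false
[1.1.1] NOT false = true
[1.1.2.1.3] true AND true = true
[1.1.2.1] true AND true AND true = true
[1.1.2] NOT true = false
[1.1] true → false = false
[1] NOT false = true
[2.1.1] true OR true = true
[2.1.2.1] true AND false AND true = false
[2.1.2] NOT false = true
[2.1.3.2] true AND true = true
[2.1.3] true → true = true
[2.1] true OR true OR true = true
[2] NOT true = false
[root] true → false = false
Overall: false → blocked

Blocked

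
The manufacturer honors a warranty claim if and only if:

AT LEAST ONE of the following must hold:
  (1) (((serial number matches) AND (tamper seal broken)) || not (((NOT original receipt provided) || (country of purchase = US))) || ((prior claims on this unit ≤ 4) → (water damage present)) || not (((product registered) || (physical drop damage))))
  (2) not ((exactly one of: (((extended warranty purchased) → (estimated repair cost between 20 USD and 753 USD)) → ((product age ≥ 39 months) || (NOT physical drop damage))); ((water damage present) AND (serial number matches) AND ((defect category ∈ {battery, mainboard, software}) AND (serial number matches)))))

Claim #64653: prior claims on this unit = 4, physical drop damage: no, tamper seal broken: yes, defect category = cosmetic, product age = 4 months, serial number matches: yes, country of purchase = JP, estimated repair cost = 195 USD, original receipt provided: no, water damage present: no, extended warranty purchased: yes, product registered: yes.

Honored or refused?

Honored

Atomic conditions:
  serial number matches: yes → true
  tamper seal broken: yes → true
  NOT original receipt provided: no → true
  country of purchase = US: JP == US is false
  prior claims on this unit ≤ 4: 4 ≤ 4 is true
  water damage present: no → false
  product registered: yes → true
  physical drop damage: no → false
  extended warranty purchased: yes → true
  estimated repair cost between 20 USD and 753 USD: 195 in [20, 753] is true
  product age ≥ 39 months: 4 ≥ 39 is false
  NOT physical drop damage: no → true
  defect category ∈ {battery, mainboard, software}: cosmetic is not in the set → false
Combine:
[1.1] true AND true = true
[1.2.1] true OR false = true
[1.2] NOT true = false
[1.3] true → false = false
[1.4.1] true OR false = true
[1.4] NOT true = false
[1] true OR false OR false OR false = true
[2.1.1.1] true → true = true
[2.1.1.2] false OR true = true
[2.1.1] true → true = true
[2.1.2.3] false AND true = false
[2.1.2] false AND true AND false = false
[2.1] exactly-one(true, false) = true
[2] NOT true = false
[root] true OR false = true
Overall: true → honored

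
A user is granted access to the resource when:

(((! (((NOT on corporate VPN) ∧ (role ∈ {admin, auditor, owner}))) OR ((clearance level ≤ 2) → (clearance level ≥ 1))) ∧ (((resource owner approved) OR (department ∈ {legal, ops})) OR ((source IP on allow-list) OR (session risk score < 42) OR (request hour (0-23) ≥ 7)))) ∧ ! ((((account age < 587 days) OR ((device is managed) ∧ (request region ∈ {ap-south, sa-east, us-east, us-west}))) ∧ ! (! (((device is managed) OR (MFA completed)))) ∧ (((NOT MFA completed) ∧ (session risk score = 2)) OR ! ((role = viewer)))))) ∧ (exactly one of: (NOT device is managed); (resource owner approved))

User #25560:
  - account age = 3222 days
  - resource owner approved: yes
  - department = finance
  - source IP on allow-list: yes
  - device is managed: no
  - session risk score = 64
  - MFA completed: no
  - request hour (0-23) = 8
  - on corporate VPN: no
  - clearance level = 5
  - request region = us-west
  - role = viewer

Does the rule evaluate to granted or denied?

Denied

Atomic conditions:
  NOT on corporate VPN: no → true
  role ∈ {admin, auditor, owner}: viewer is not in the set → false
  clearance level ≤ 2: 5 ≤ 2 is false
  clearance level ≥ 1: 5 ≥ 1 is true
  resource owner approved: yes → true
  department ∈ {legal, ops}: finance is not in the set → false
  source IP on allow-list: yes → true
  session risk score < 42: 64 < 42 is false
  request hour (0-23) ≥ 7: 8 ≥ 7 is true
  account age < 587 days: 3222 < 587 is false
  device is managed: no → false
  request region ∈ {ap-south, sa-east, us-east, us-west}: us-west is in the set → true
  MFA completed: no → false
  NOT MFA completed: no → true
  session risk score = 2: 64 == 2 is false
  role = viewer: viewer == viewer is true
  NOT device is managed: no → true
Combine:
[1.1.1.1.1] true AND false = false
[1.1.1.1] NOT false = true
[1.1.1.2] false → true (antecedent false ⇒ implication holds) = true
[1.1.1] true OR true = true
[1.1.2.1] true OR false = true
[1.1.2.2] true OR false OR true = true
[1.1.2] true OR true = true
[1.1] true AND true = true
[1.2.1.1.2] false AND true = false
[1.2.1.1] false OR false = false
[1.2.1.2.1.1] false OR false = false
[1.2.1.2.1] NOT false = true
[1.2.1.2] NOT true = false
[1.2.1.3.1] true AND false = false
[1.2.1.3.2] NOT true = false
[1.2.1.3] false OR false = false
[1.2.1] false AND false AND false = false
[1.2] NOT false = true
[1] true AND true = true
[2] exactly-one(true, true) = false
[root] true AND false = false
Overall: false → denied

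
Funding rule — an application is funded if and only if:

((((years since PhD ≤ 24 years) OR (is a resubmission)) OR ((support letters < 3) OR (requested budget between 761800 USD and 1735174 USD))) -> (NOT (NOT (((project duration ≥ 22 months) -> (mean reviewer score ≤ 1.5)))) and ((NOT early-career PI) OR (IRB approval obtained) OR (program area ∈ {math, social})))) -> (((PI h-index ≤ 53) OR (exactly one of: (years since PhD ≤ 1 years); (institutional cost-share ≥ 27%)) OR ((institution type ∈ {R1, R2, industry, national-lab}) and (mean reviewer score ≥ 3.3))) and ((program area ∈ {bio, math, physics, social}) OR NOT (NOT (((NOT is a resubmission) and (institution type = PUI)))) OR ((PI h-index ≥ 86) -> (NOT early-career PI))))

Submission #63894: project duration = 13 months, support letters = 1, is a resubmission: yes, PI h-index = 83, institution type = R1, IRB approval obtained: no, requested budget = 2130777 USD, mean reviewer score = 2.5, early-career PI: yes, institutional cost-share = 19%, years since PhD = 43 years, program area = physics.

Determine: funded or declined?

Atomic conditions:
  years since PhD ≤ 24 years: 43 ≤ 24 is false
  is a resubmission: yes → true
  support letters < 3: 1 < 3 is true
  requested budget between 761800 USD and 1735174 USD: 2130777 in [761800, 1735174] is false
  project duration ≥ 22 months: 13 ≥ 22 is false
  mean reviewer score ≤ 1.5: 2.5 ≤ 1.5 is false
  NOT early-career PI: yes → false
  IRB approval obtained: no → false
  program area ∈ {math, social}: physics is not in the set → false
  PI h-index ≤ 53: 83 ≤ 53 is false
  years since PhD ≤ 1 years: 43 ≤ 1 is false
  institutional cost-share ≥ 27%: 19 ≥ 27 is false
  institution type ∈ {R1, R2, industry, national-lab}: R1 is in the set → true
  mean reviewer score ≥ 3.3: 2.5 ≥ 3.3 is false
  program area ∈ {bio, math, physics, social}: physics is in the set → true
  NOT is a resubmission: yes → false
  institution type = PUI: R1 == PUI is false
  PI h-index ≥ 86: 83 ≥ 86 is false
Combine:
[1.1.1] false OR true = true
[1.1.2] true OR false = true
[1.1] true OR true = true
[1.2.1.1.1] false → false (antecedent false ⇒ implication holds) = true
[1.2.1.1] NOT true = false
[1.2.1] NOT false = true
[1.2.2] false OR false OR false = false
[1.2] true AND false = false
[1] true → false = false
[2.1.2] exactly-one(false, false) = false
[2.1.3] true AND false = false
[2.1] false OR false OR false = false
[2.2.2.1.1] false AND false = false
[2.2.2.1] NOT false = true
[2.2.2] NOT true = false
[2.2.3] false → false (antecedent false ⇒ implication holds) = true
[2.2] true OR false OR true = true
[2] false AND true = false
[root] false → false (antecedent false ⇒ implication holds) = true
Overall: true → funded

Funded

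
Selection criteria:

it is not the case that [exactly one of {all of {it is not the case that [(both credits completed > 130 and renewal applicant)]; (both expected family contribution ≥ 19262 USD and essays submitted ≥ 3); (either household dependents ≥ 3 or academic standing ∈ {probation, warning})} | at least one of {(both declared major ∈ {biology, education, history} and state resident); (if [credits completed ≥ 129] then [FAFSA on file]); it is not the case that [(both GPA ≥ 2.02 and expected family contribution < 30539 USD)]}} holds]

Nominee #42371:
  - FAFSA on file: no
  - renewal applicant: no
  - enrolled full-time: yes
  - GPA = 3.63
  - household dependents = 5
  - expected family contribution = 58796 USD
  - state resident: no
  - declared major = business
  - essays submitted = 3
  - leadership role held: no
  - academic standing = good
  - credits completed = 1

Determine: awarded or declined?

Awarded

Atomic conditions:
  credits completed > 130: 1 > 130 is false
  renewal applicant: no → false
  expected family contribution ≥ 19262 USD: 58796 ≥ 19262 is true
  essays submitted ≥ 3: 3 ≥ 3 is true
  household dependents ≥ 3: 5 ≥ 3 is true
  academic standing ∈ {probation, warning}: good is not in the set → false
  declared major ∈ {biology, education, history}: business is not in the set → false
  state resident: no → false
  credits completed ≥ 129: 1 ≥ 129 is false
  FAFSA on file: no → false
  GPA ≥ 2.02: 3.63 ≥ 2.02 is true
  expected family contribution < 30539 USD: 58796 < 30539 is false
Combine:
[1.1.1.1] false AND false = false
[1.1.1] NOT false = true
[1.1.2] true AND true = true
[1.1.3] true OR false = true
[1.1] true AND true AND true = true
[1.2.1] false AND false = false
[1.2.2] false → false (antecedent false ⇒ implication holds) = true
[1.2.3.1] true AND false = false
[1.2.3] NOT false = true
[1.2] false OR true OR true = true
[1] exactly-one(true, true) = false
[root] NOT false = true
Overall: true → awarded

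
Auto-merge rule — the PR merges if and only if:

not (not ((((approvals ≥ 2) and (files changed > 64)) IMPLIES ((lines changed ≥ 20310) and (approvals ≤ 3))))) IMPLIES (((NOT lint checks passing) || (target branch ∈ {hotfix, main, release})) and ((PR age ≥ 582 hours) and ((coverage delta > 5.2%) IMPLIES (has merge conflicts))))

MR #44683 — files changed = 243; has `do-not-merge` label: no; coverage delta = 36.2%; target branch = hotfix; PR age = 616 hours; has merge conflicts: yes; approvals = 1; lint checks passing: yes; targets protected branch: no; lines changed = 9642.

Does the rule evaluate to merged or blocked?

Atomic conditions:
  approvals ≥ 2: 1 ≥ 2 is false
  files changed > 64: 243 > 64 is true
  lines changed ≥ 20310: 9642 ≥ 20310 is false
  approvals ≤ 3: 1 ≤ 3 is true
  NOT lint checks passing: yes → false
  target branch ∈ {hotfix, main, release}: hotfix is in the set → true
  PR age ≥ 582 hours: 616 ≥ 582 is true
  coverage delta > 5.2%: 36.2 > 5.2 is true
  has merge conflicts: yes → true
Combine:
[1.1.1.1] false AND true = false
[1.1.1.2] false AND true = false
[1.1.1] false → false (antecedent false ⇒ implication holds) = true
[1.1] NOT true = false
[1] NOT false = true
[2.1] false OR true = true
[2.2.2] true → true = true
[2.2] true AND true = true
[2] true AND true = true
[root] true → true = true
Overall: true → merged

Merged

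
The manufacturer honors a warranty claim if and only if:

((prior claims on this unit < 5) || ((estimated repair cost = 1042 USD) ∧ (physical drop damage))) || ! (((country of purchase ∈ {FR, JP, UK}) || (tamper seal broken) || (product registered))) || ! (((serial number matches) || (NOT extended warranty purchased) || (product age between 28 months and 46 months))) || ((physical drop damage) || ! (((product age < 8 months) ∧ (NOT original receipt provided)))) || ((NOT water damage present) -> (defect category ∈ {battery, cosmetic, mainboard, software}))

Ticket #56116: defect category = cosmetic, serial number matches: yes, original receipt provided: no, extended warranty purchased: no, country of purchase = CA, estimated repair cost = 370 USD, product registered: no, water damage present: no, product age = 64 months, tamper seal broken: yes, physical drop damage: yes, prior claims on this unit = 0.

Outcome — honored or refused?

Atomic conditions:
  prior claims on this unit < 5: 0 < 5 is true
  estimated repair cost = 1042 USD: 370 == 1042 is false
  physical drop damage: yes → true
  country of purchase ∈ {FR, JP, UK}: CA is not in the set → false
  tamper seal broken: yes → true
  product registered: no → false
  serial number matches: yes → true
  NOT extended warranty purchased: no → true
  product age between 28 months and 46 months: 64 in [28, 46] is false
  product age < 8 months: 64 < 8 is false
  NOT original receipt provided: no → true
  NOT water damage present: no → true
  defect category ∈ {battery, cosmetic, mainboard, software}: cosmetic is in the set → true
Combine:
[1.2] false AND true = false
[1] true OR false = true
[2.1] false OR true OR false = true
[2] NOT true = false
[3.1] true OR true OR false = true
[3] NOT true = false
[4.2.1] false AND true = false
[4.2] NOT false = true
[4] true OR true = true
[5] true → true = true
[root] true OR false OR false OR true OR true = true
Overall: true → honored

Honored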